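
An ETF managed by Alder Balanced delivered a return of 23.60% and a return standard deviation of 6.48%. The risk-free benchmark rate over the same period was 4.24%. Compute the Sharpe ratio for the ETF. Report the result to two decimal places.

2.99

Sharpe = (Rp − Rf) / σp = (23.60% − 4.24%) / 6.48% = 19.36% / 6.48% = 2.9877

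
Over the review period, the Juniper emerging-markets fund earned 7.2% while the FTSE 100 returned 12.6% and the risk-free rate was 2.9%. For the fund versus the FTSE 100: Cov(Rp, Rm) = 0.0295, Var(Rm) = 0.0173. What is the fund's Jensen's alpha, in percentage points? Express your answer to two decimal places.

-12.24

β = Cov / Var = 0.0295 / 0.0173 = 1.7052
E[R] = Rf + β(Rm − Rf) = 2.9% + 1.7052 × (12.6% − 2.9%) = 19.4404%
α = Rp − E[R] = 7.2% − 19.4404% = -12.2404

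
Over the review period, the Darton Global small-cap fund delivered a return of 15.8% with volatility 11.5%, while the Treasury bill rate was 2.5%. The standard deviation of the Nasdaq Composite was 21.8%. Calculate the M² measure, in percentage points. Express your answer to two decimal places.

27.71

Sharpe = (Rp − Rf) / σp = (15.8% − 2.5%) / 11.5% = 1.1565
M² = Rf + Sharpe × σm = 2.5% + 1.1565 × 21.8% = 27.7117%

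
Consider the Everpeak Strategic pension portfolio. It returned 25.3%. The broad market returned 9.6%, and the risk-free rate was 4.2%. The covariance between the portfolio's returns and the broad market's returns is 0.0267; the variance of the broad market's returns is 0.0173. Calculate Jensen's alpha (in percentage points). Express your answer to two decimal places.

12.77

β = Cov / Var = 0.0267 / 0.0173 = 1.5434
E[R] = Rf + β(Rm − Rf) = 4.2% + 1.5434 × (9.6% − 4.2%) = 12.5344%
α = Rp − E[R] = 25.3% − 12.5344% = 12.7656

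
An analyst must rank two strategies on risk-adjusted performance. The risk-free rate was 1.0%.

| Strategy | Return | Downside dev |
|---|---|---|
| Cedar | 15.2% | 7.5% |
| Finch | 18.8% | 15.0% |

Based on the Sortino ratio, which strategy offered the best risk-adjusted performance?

Cedar: Sortino ratio = (15.2% − 1.0%) / 7.5% = 1.893
Finch: Sortino ratio = (18.8% − 1.0%) / 15.0% = 1.187
Highest: Cedar (1.893).

Cedar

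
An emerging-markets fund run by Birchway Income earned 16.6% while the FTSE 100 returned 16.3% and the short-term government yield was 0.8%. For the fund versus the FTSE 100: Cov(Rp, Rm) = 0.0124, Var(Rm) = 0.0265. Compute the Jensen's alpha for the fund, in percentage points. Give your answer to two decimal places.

8.55

β = Cov / Var = 0.0124 / 0.0265 = 0.4679
E[R] = Rf + β(Rm − Rf) = 0.8% + 0.4679 × (16.3% − 0.8%) = 8.0525%
α = Rp − E[R] = 16.6% − 8.0525% = 8.5475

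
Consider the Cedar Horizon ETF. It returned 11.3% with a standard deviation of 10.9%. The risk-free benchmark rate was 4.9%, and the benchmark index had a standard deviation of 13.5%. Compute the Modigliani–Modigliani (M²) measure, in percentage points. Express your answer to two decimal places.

12.83

Sharpe = (Rp − Rf) / σp = (11.3% − 4.9%) / 10.9% = 0.5872
M² = Rf + Sharpe × σm = 4.9% + 0.5872 × 13.5% = 12.8272%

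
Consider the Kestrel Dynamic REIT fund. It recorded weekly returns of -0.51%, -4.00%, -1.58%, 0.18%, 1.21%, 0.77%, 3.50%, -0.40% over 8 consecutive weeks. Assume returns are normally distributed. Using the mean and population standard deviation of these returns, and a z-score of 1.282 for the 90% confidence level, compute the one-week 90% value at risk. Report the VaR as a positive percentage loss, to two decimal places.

r̄ = (-0.51 − 4 − 1.58 + 0.18 + 1.21 + 0.77 + 3.5 − 0.4) / 8 = -0.830 / 8 = -0.1038%
Σ(r − r̄)² = 33.1698; population σ = √(33.1698/8) = 2.0362%
VaR = −(r̄ − z·σ) = −(-0.1038 − 1.282 × 2.0362) = −(-2.7142) = 2.7142%

2.71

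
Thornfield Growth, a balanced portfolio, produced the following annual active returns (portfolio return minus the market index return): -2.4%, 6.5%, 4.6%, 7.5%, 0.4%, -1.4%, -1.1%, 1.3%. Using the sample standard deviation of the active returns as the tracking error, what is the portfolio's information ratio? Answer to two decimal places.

μ = (-2.4 + 6.5 + 4.6 + 7.5 + 0.4 − 1.4 − 1.1 + 1.3) / 8 = 15.40 / 8 = 1.9250%
Sample std dev = √[100.7950 / 7] = 3.7946%
IR = μ / tracking error = 1.9250 / 3.7946 = 0.5073

0.51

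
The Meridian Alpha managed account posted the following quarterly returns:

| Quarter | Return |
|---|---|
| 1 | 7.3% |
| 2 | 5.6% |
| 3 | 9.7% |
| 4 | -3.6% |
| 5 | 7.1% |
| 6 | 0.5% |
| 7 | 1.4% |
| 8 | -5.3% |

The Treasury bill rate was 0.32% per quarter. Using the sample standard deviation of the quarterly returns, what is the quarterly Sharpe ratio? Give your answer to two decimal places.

0.46

r̄ = (7.3 + 5.6 + 9.7 − 3.6 + 7.1 + 0.5 + 1.4 − 5.3) / 8 = 22.70 / 8 = 2.8375%
Sample σ = √[Σ(r − r̄)² / 7] = √[207.9988 / 7] = √29.7141 = 5.4511%
Sharpe = (r̄ − rf) / σ = (2.8375 − 0.32) / 5.4511 = 2.5175 / 5.4511 = 0.4618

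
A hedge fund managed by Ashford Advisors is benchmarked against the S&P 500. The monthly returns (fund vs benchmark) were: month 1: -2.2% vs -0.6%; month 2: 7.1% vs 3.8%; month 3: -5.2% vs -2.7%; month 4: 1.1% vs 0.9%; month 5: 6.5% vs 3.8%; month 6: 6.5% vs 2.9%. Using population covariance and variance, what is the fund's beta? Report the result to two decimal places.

r̄p = 2.3000%,  r̄m = 1.3500%
Cov = Σ(rp − r̄p)(rm − r̄m) / 6 = 11.3750
Var(rm) = Σ(rm − r̄m)² / 6 = 5.8025
β = Cov / Var = 11.3750 / 5.8025 = 1.9604

1.96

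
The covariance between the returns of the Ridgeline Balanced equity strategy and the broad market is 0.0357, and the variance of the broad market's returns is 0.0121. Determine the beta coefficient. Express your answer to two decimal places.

β = Cov(Rp, Rm) / Var(Rm) = 0.0357 / 0.0121 = 2.9504

2.95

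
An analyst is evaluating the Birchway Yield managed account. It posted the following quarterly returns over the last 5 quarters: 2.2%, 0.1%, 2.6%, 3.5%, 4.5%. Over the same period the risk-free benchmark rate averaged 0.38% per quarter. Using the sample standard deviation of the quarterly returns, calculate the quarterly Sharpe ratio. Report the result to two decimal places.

μ = (2.2 + 0.1 + 2.6 + 3.5 + 4.5) / 5 = 2.5800%
Sample std dev = √[10.8280 / 4] = 1.6453%
Sharpe = (μ − rf) / σ = (2.5800 − 0.38) / 1.6453 = 2.2000 / 1.6453 = 1.3371

1.34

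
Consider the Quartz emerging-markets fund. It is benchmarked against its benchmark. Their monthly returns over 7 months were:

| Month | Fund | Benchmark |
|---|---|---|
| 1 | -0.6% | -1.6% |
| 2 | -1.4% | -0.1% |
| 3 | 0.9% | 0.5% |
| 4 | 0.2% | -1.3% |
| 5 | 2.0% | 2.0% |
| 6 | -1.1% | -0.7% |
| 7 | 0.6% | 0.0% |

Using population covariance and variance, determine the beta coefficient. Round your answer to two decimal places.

0.70

r̄p = 0.0857%,  r̄m = -0.1714%
Cov = Σ(rp − r̄p)(rm − r̄m) / 7 = 0.8804
Var(rm) = Σ(rm − r̄m)² / 7 = 1.2563
β = Cov / Var = 0.8804 / 1.2563 = 0.7008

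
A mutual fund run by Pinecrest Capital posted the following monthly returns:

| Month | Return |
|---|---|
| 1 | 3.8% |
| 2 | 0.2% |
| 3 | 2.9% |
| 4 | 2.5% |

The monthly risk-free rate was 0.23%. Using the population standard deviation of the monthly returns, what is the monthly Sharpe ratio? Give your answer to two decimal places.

1.60

Mean return r̄ = 9.40 / 4 = 2.3500%
Population σ = √[Σ(r − r̄)² / 4] = √[7.0500 / 4] = √1.7625 = 1.3276%
Sharpe = (r̄ − rf) / σ = (2.3500 − 0.23) / 1.3276 = 2.1200 / 1.3276 = 1.5969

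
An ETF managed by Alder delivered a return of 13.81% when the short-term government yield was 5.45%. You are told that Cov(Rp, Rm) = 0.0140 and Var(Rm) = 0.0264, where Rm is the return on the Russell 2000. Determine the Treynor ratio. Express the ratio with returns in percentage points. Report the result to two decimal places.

15.76

β = Cov / Var = 0.0140 / 0.0264 = 0.5303
Treynor = (Rp − Rf) / β = (13.81% − 5.45%) / 0.5303 = 8.36 / 0.5303 = 15.7647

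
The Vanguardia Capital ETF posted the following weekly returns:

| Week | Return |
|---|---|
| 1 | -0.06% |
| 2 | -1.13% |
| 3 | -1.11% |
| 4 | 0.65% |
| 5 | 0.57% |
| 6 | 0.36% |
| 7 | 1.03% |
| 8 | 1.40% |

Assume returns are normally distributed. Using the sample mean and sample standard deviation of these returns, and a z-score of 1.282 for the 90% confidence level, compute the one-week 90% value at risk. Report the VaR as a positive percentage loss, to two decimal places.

r̄ = (-0.06 − 1.13 − 1.11 + 0.65 + 0.57 + 0.36 + 1.03 + 1.4) / 8 = 1.710 / 8 = 0.2138%
Sample σ = √[Σ(r − r̄)² / 7] = √[6.0450 / 7] = √0.8636 = 0.9293%
VaR = −(r̄ − z·σ) = −(0.2138 − 1.282 × 0.9293) = −(-0.9776) = 0.9776%

0.98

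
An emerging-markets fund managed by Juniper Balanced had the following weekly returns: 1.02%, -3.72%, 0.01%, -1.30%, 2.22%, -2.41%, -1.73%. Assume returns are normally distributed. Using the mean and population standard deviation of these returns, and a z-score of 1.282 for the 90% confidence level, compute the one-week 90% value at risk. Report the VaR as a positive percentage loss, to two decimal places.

3.28

Mean return μ = -5.910 / 7 = -0.8443%
Population std dev = √[25.3086 / 7] = 1.9015%
VaR = −(μ − z·σ) = −(-0.8443 − 1.282 × 1.9015) = −(-3.2820) = 3.2820%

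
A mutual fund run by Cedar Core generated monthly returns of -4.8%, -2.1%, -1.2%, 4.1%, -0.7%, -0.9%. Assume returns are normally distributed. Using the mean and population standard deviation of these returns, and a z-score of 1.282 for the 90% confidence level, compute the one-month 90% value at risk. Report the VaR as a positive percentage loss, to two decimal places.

4.32

r̄ = (-4.8 − 2.1 − 1.2 + 4.1 − 0.7 − 0.9) / 6 = -0.9333%
Σ(r − r̄)² = (-4.8 − (-0.9333))² + (-2.1 − (-0.9333))² + … = 41.7733
population σ = √(41.7733 / 6) = √6.9622 = 2.6386%
VaR = −(r̄ − z·σ) = −(-0.9333 − 1.282 × 2.6386) = −(-4.3160) = 4.3160%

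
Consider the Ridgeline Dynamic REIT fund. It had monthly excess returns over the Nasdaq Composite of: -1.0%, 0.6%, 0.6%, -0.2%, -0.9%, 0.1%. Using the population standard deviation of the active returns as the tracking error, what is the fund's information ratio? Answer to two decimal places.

r̄ = (-1 + 0.6 + 0.6 − 0.2 − 0.9 + 0.1) / 6 = -0.80 / 6 = -0.1333%
Σ(r − r̄)² = (-1 − (-0.1333))² + (0.6 − (-0.1333))² + … = 2.4733
population σ = √(2.4733 / 6) = √0.4122 = 0.6420%
IR = r̄ / tracking error = -0.1333 / 0.6420 = -0.2076

-0.21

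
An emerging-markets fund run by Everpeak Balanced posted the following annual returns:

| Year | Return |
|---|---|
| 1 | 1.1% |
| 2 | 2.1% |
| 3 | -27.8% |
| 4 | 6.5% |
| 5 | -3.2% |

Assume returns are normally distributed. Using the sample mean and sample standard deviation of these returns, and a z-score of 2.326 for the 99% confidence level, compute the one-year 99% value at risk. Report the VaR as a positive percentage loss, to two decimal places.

35.90

r̄ = (1.1 + 2.1 − 27.8 + 6.5 − 3.2) / 5 = -4.2600%
Σ(r − r̄)² = (1.1 − (-4.2600))² + (2.1 − (-4.2600))² + … = 740.2120
sample σ = √(740.2120 / 4) = √185.0530 = 13.6034%
VaR = −(r̄ − z·σ) = −(-4.2600 − 2.326 × 13.6034) = −(-35.9015) = 35.9015%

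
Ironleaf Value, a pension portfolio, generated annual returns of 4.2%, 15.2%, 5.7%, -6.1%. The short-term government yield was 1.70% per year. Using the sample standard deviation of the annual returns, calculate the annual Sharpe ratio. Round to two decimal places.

0.35

μ = (4.2 + 15.2 + 5.7 − 6.1) / 4 = 19.00 / 4 = 4.7500%
Σ(r − μ)² = (4.2 − 4.7500)² + (15.2 − 4.7500)² + … = 228.1300
σ = √[228.1300 / 3] = 8.7203%
Sharpe = (μ − rf) / σ = (4.7500 − 1.7) / 8.7203 = 3.0500 / 8.7203 = 0.3498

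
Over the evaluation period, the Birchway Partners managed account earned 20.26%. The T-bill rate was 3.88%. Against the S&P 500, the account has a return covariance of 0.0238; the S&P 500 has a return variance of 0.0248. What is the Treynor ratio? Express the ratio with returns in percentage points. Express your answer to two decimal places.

β = Cov / Var = 0.0238 / 0.0248 = 0.9597
Treynor = (Rp − Rf) / β = (20.26% − 3.88%) / 0.9597 = 16.38 / 0.9597 = 17.0678

17.07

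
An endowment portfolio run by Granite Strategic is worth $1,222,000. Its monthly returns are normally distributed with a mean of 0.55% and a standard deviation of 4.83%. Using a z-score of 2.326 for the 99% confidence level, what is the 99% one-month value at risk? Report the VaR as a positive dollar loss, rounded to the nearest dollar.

Return at the 99% tail: μ − z·σ = 0.55% − 2.326 × 4.83% = 0.55 − 11.23458 = -10.68458%
VaR = −(-10.68458%) × $1,222,000 = 10.68458% × $1,222,000 = $130,566

$130,566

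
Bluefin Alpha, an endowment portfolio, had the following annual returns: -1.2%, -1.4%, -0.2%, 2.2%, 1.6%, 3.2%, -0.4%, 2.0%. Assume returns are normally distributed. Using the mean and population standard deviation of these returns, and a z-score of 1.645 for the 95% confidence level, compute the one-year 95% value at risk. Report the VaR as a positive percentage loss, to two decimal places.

1.94

r̄ = (-1.2 − 1.4 − 0.2 + 2.2 + 1.6 + 3.2 − 0.4 + 2) / 8 = 0.7250%
Σ(r − r̄)² = (-1.2 − 0.7250)² + (-1.4 − 0.7250)² + (-0.2 − 0.7250)² + … = 21.0350
population σ = √(21.0350 / 8) = √2.6294 = 1.6215%
VaR = −(r̄ − z·σ) = −(0.7250 − 1.645 × 1.6215) = −(-1.9424) = 1.9424%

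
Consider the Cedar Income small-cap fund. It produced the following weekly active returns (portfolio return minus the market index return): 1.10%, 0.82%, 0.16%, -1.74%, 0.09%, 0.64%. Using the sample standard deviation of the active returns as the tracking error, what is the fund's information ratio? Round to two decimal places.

0.18

μ = (1.1 + 0.82 + 0.16 − 1.74 + 0.09 + 0.64) / 6 = 0.1783%
Sample std dev = √[5.1625 / 5] = 1.0161%
IR = μ / tracking error = 0.1783 / 1.0161 = 0.1755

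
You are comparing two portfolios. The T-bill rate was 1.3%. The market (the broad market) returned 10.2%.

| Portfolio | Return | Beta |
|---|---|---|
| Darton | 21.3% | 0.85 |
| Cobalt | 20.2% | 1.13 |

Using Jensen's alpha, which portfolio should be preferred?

Darton: α = 21.3% − [1.3% + 0.85 × (10.2% − 1.3%)] = 12.435
Cobalt: α = 20.2% − [1.3% + 1.13 × (10.2% − 1.3%)] = 8.843
Highest: Darton (12.435).

Darton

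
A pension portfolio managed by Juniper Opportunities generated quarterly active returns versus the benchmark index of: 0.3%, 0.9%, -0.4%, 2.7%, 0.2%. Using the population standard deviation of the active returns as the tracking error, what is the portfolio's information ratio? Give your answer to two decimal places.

Mean return r̄ = 3.70 / 5 = 0.7400%
Σ(r − r̄)² = (0.3 − 0.7400)² + (0.9 − 0.7400)² + (-0.4 − 0.7400)² + … = 5.6520
population σ = √(5.6520 / 5) = √1.1304 = 1.0632%
IR = r̄ / tracking error = 0.7400 / 1.0632 = 0.6960

0.70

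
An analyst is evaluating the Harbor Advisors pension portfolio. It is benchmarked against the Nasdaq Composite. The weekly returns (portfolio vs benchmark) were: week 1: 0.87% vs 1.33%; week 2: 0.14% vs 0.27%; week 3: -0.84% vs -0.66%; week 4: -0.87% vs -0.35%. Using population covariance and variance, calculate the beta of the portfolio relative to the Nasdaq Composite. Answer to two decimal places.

r̄p = -0.1750%,  r̄m = 0.1475%
Cov = Σ(rp − r̄p)(rm − r̄m) / 4 = 0.5393
Var(rm) = Σ(rm − r̄m)² / 4 = 0.5782
β = Cov / Var = 0.5393 / 0.5782 = 0.9327

0.93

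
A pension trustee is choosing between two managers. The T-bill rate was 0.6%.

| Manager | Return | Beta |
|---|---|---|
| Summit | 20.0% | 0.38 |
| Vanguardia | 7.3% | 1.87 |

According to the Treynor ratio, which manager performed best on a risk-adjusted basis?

Summit

Summit: Treynor = (20.0% − 0.6%) / 0.38 = 51.053
Vanguardia: Treynor = (7.3% − 0.6%) / 1.87 = 3.583
Highest: Summit (51.053).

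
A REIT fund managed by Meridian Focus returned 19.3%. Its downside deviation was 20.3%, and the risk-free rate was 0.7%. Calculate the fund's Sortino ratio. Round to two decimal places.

0.92

Sortino = (Rp − Rf) / σd = (19.3% − 0.7%) / 20.3% = 18.60% / 20.3% = 0.9163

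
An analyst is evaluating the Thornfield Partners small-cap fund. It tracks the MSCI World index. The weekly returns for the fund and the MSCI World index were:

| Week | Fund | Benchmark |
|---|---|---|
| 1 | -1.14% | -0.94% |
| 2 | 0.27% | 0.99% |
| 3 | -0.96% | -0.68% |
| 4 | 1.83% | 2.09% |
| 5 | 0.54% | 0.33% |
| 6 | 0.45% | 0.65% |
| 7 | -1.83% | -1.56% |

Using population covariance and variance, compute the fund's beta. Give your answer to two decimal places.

0.97

r̄p = -0.1200%,  r̄m = 0.1257%
Cov = Σ(rp − r̄p)(rm − r̄m) / 7 = 1.3211
Var(rm) = Σ(rm − r̄m)² / 7 = 1.3641
β = Cov / Var = 1.3211 / 1.3641 = 0.9685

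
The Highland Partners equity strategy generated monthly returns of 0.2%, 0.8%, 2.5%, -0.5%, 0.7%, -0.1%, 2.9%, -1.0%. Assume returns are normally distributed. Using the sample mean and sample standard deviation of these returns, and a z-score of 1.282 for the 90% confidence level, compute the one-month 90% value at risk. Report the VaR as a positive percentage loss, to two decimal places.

Mean return r̄ = 5.50 / 8 = 0.6875%
Sample std dev = √[13.3088 / 7] = 1.3789%
VaR = −(r̄ − z·σ) = −(0.6875 − 1.282 × 1.3789) = −(-1.0802) = 1.0802%

1.08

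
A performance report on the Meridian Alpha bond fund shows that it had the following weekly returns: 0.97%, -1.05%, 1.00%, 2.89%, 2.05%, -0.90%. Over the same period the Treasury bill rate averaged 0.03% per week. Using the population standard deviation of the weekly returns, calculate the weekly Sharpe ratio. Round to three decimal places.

μ = (0.97 − 1.05 + 1 + 2.89 + 2.05 − 0.9) / 6 = 4.960 / 6 = 0.8267%
Population std dev = √[12.3077 / 6] = 1.4322%
Sharpe = (μ − rf) / σ = (0.8267 − 0.03) / 1.4322 = 0.7967 / 1.4322 = 0.5563

0.556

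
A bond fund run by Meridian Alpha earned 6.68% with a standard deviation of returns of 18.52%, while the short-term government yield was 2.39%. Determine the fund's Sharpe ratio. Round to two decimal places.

Sharpe = (Rp − Rf) / σp = (6.68% − 2.39%) / 18.52% = 4.29% / 18.52% = 0.2316

0.23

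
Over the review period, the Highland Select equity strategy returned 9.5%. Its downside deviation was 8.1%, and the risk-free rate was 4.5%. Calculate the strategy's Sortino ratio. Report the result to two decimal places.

Sortino = (Rp − Rf) / σd = (9.5% − 4.5%) / 8.1% = 5.00% / 8.1% = 0.6173

0.62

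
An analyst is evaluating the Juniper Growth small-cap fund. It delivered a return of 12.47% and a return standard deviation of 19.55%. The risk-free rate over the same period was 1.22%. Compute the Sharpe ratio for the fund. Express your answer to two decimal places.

0.58

Sharpe = (Rp − Rf) / σp = (12.47% − 1.22%) / 19.55% = 11.25% / 19.55% = 0.5754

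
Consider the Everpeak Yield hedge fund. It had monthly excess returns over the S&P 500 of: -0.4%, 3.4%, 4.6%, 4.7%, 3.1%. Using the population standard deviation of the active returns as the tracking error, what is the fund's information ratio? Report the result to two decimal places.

r̄ = (-0.4 + 3.4 + 4.6 + 4.7 + 3.1) / 5 = 3.0800%
Population σ = √[Σ(r − r̄)² / 5] = √[17.1480 / 5] = √3.4296 = 1.8519%
IR = r̄ / tracking error = 3.0800 / 1.8519 = 1.6632

1.66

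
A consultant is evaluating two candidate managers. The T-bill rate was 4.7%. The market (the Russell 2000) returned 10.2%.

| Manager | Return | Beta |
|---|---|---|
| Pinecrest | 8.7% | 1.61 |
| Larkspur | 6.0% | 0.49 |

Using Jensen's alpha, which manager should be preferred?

Pinecrest: α = 8.7% − [4.7% + 1.61 × (10.2% − 4.7%)] = -4.855
Larkspur: α = 6.0% − [4.7% + 0.49 × (10.2% − 4.7%)] = -1.395
Highest: Larkspur (-1.395).

Larkspur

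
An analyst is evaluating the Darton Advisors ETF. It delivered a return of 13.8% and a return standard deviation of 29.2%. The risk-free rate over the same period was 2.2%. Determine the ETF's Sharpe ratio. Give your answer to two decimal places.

0.40

Sharpe = (Rp − Rf) / σp = (13.8% − 2.2%) / 29.2% = 11.60% / 29.2% = 0.3973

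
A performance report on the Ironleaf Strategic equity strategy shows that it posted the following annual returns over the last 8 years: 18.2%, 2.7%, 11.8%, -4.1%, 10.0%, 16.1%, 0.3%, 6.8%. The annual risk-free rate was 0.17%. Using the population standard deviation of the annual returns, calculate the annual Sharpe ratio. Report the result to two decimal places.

1.04

Mean return μ = 61.80 / 8 = 7.7250%
Population std dev = √[422.7150 / 8] = 7.2691%
Sharpe = (μ − rf) / σ = (7.7250 − 0.17) / 7.2691 = 7.5550 / 7.2691 = 1.0393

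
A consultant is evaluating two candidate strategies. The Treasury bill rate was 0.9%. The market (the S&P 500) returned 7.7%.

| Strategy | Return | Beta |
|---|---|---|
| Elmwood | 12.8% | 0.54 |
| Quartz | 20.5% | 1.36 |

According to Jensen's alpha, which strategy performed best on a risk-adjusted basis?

Elmwood: α = 12.8% − [0.9% + 0.54 × (7.7% − 0.9%)] = 8.228
Quartz: α = 20.5% − [0.9% + 1.36 × (7.7% − 0.9%)] = 10.352
Highest: Quartz (10.352).

Quartz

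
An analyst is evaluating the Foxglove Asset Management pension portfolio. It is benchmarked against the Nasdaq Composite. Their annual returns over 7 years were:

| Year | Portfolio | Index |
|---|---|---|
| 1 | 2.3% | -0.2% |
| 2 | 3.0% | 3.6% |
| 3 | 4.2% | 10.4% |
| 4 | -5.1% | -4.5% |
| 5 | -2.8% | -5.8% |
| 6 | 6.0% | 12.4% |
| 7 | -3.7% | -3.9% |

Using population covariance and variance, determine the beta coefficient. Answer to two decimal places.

r̄p = 0.5571%,  r̄m = 1.7143%
Cov = Σ(rp − r̄p)(rm − r̄m) / 7 = 25.0506
Var(rm) = Σ(rm − r̄m)² / 7 = 46.2069
β = Cov / Var = 25.0506 / 46.2069 = 0.5421

0.54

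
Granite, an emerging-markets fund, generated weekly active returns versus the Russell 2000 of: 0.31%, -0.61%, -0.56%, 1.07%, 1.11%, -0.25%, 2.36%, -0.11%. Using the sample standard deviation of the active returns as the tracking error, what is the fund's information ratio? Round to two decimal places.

Mean return μ = 3.320 / 8 = 0.4150%
Σ(r − μ)² = 7.4252; sample σ = √(7.4252/7) = 1.0299%
IR = μ / tracking error = 0.4150 / 1.0299 = 0.4030

0.40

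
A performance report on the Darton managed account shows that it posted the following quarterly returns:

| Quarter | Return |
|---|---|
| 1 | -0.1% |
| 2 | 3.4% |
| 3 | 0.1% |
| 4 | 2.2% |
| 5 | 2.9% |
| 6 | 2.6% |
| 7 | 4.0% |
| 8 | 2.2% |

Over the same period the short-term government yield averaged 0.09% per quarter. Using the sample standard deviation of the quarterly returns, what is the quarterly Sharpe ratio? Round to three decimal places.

1.415

Mean return r̄ = 17.30 / 8 = 2.1625%
Σ(r − r̄)² = 15.0188; sample σ = √(15.0188/7) = 1.4648%
Sharpe = (r̄ − rf) / σ = (2.1625 − 0.09) / 1.4648 = 2.0725 / 1.4648 = 1.4149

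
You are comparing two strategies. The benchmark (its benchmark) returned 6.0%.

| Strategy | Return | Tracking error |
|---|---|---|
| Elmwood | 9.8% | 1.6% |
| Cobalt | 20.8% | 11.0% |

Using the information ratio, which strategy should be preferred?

Elmwood: IR = (9.8% − 6.0%) / 1.6% = 2.375
Cobalt: IR = (20.8% − 6.0%) / 11.0% = 1.345
Highest: Elmwood (2.375).

Elmwood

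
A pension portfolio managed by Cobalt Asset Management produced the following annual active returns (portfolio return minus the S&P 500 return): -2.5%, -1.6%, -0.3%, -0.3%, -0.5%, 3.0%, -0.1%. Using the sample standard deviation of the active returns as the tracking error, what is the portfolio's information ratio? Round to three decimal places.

-0.192

μ = (-2.5 − 1.6 − 0.3 − 0.3 − 0.5 + 3 − 0.1) / 7 = -0.3286%
Sample std dev = √[17.4943 / 6] = 1.7075%
IR = μ / tracking error = -0.3286 / 1.7075 = -0.1924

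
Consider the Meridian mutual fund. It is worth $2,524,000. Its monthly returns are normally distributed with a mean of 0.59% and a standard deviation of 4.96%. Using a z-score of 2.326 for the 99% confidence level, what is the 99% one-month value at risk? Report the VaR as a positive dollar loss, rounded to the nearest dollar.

Return at the 99% tail: μ − z·σ = 0.59% − 2.326 × 4.96% = 0.59 − 11.53696 = -10.94696%
VaR = −(-10.94696%) × $2,524,000 = 10.94696% × $2,524,000 = $276,301

$276,301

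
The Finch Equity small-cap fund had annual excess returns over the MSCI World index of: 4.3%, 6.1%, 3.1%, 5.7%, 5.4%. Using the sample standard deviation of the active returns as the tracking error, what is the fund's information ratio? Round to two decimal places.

Mean return r̄ = 24.60 / 5 = 4.9200%
Sample σ = √[Σ(r − r̄)² / 4] = √[5.9280 / 4] = √1.4820 = 1.2174%
IR = r̄ / tracking error = 4.9200 / 1.2174 = 4.0414

4.04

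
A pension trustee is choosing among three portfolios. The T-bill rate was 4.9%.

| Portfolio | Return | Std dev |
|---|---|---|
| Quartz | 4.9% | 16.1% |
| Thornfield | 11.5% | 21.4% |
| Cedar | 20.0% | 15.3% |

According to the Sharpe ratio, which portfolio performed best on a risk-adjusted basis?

Cedar

Quartz: Sharpe ratio = (4.9% − 4.9%) / 16.1% = 0.000
Thornfield: Sharpe ratio = (11.5% − 4.9%) / 21.4% = 0.308
Cedar: Sharpe ratio = (20.0% − 4.9%) / 15.3% = 0.987
Highest: Cedar (0.987).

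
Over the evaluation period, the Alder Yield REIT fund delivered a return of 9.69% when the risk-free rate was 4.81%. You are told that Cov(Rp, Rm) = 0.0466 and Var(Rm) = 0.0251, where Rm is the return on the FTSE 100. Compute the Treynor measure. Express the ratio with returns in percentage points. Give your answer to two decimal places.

2.63

β = Cov / Var = 0.0466 / 0.0251 = 1.8566
Treynor = (Rp − Rf) / β = (9.69% − 4.81%) / 1.8566 = 4.88 / 1.8566 = 2.6285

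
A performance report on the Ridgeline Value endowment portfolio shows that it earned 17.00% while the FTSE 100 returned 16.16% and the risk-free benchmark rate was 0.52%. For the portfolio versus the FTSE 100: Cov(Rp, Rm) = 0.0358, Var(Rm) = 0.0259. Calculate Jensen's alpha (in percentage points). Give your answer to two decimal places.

-5.14

β = Cov / Var = 0.0358 / 0.0259 = 1.3822
E[R] = Rf + β(Rm − Rf) = 0.52% + 1.3822 × (16.16% − 0.52%) = 22.1376%
α = Rp − E[R] = 17.00% − 22.1376% = -5.1376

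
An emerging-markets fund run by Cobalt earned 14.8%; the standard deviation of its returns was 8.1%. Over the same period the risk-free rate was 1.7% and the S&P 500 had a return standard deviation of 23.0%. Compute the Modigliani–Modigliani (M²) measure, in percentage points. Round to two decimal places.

38.90

Sharpe = (Rp − Rf) / σp = (14.8% − 1.7%) / 8.1% = 1.6173
M² = Rf + Sharpe × σm = 1.7% + 1.6173 × 23.0% = 38.8979%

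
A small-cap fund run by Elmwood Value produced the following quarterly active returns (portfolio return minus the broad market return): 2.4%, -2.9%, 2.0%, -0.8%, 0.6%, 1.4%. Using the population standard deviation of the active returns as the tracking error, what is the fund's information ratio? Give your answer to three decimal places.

Mean return r̄ = 2.70 / 6 = 0.4500%
Σ(r − r̄)² = (2.4 − 0.4500)² + (-2.9 − 0.4500)² + … = 19.9150
population σ = √(19.9150 / 6) = √3.3192 = 1.8219%
IR = r̄ / tracking error = 0.4500 / 1.8219 = 0.2470

0.247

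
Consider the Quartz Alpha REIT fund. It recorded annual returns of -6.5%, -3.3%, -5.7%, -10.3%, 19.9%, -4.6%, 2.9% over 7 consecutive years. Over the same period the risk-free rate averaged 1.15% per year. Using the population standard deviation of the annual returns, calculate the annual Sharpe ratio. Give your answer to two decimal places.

-0.24

r̄ = (-6.5 − 3.3 − 5.7 − 10.3 + 19.9 − 4.6 + 2.9) / 7 = -7.60 / 7 = -1.0857%
Σ(r − r̄)² = (-6.5 − (-1.0857))² + (-3.3 − (-1.0857))² + … = 609.0486
population σ = √(609.0486 / 7) = √87.0069 = 9.3277%
Sharpe = (r̄ − rf) / σ = (-1.0857 − 1.15) / 9.3277 = -2.2357 / 9.3277 = -0.2397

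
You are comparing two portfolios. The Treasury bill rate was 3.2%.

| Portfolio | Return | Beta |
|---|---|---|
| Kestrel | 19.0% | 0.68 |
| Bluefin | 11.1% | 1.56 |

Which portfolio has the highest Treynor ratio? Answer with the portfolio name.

Kestrel: Treynor = (19.0% − 3.2%) / 0.68 = 23.235
Bluefin: Treynor = (11.1% − 3.2%) / 1.56 = 5.064
Highest: Kestrel (23.235).

Kestrel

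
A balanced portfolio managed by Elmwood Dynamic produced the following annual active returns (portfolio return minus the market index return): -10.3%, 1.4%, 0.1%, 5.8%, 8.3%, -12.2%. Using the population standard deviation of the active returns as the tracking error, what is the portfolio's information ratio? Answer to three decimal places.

-0.150

Mean return r̄ = -6.90 / 6 = -1.1500%
Σ(r − r̄)² = (-10.3 − (-1.1500))² + (1.4 − (-1.1500))² + … = 351.4950
population σ = √(351.4950 / 6) = √58.5825 = 7.6539%
IR = r̄ / tracking error = -1.1500 / 7.6539 = -0.1503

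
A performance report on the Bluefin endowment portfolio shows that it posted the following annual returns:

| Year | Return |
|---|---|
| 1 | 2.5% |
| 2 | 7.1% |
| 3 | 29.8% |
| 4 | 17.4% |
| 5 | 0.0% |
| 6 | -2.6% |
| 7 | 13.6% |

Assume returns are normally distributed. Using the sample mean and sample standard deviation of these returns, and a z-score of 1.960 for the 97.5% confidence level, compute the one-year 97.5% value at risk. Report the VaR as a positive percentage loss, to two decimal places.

r̄ = (2.5 + 7.1 + 29.8 + 17.4 + 0 − 2.6 + 13.6) / 7 = 9.6857%
Σ(r − r̄)² = 782.4886; sample σ = √(782.4886/6) = 11.4199%
VaR = −(r̄ − z·σ) = −(9.6857 − 1.960 × 11.4199) = −(-12.6973) = 12.6973%

12.70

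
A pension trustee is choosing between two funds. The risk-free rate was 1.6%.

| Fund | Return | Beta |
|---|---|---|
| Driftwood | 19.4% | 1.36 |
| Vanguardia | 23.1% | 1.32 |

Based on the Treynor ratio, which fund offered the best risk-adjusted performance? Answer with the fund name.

Driftwood: Treynor = (19.4% − 1.6%) / 1.36 = 13.088
Vanguardia: Treynor = (23.1% − 1.6%) / 1.32 = 16.288
Highest: Vanguardia (16.288).

Vanguardia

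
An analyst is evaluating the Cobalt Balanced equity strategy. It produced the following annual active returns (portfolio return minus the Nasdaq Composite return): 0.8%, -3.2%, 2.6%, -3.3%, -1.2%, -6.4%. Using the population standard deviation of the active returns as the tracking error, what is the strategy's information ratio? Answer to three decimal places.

Mean return r̄ = -10.70 / 6 = -1.7833%
Σ(r − r̄)² = (0.8 − (-1.7833))² + (-3.2 − (-1.7833))² + (2.6 − (-1.7833))² + … = 51.8483
σ = √[51.8483 / 6] = 2.9396%
IR = r̄ / tracking error = -1.7833 / 2.9396 = -0.6066

-0.607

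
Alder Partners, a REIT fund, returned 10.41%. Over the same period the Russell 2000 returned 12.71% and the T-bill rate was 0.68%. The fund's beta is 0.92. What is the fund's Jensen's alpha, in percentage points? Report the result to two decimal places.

-1.34

CAPM expected return = Rf + β(Rm − Rf) = 0.68% + 0.92 × (12.71% − 0.68%) = 0.68 + 0.92 × 12.03 = 11.7476%
Jensen's α = Rp − E[R] = 10.41% − 11.7476% = -1.3376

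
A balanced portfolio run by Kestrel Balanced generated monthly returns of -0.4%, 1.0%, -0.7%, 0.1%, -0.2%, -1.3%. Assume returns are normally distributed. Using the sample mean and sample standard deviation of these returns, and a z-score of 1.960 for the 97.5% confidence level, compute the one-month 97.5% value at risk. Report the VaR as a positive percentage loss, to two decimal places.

1.77

r̄ = (-0.4 + 1 − 0.7 + 0.1 − 0.2 − 1.3) / 6 = -1.50 / 6 = -0.2500%
Σ(r − r̄)² = (-0.4 − (-0.2500))² + (1 − (-0.2500))² + … = 3.0150
σ = √[3.0150 / 5] = 0.7765%
VaR = −(r̄ − z·σ) = −(-0.2500 − 1.960 × 0.7765) = −(-1.7719) = 1.7719%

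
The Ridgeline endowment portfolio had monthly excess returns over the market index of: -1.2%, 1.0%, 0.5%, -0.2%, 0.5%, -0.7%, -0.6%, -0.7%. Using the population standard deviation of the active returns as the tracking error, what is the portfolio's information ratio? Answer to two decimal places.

r̄ = (-1.2 + 1 + 0.5 − 0.2 + 0.5 − 0.7 − 0.6 − 0.7) / 8 = -0.1750%
Population σ = √[Σ(r − r̄)² / 8] = √[4.0750 / 8] = √0.5094 = 0.7137%
IR = r̄ / tracking error = -0.1750 / 0.7137 = -0.2452

-0.25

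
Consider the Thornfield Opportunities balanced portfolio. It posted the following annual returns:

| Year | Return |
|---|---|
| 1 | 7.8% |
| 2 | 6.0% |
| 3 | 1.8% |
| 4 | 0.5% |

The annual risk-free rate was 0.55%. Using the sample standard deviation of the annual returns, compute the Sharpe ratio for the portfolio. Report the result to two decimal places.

Mean return r̄ = 16.10 / 4 = 4.0250%
Sample std dev = √[35.5275 / 3] = 3.4413%
Sharpe = (r̄ − rf) / σ = (4.0250 − 0.55) / 3.4413 = 3.4750 / 3.4413 = 1.0098

1.01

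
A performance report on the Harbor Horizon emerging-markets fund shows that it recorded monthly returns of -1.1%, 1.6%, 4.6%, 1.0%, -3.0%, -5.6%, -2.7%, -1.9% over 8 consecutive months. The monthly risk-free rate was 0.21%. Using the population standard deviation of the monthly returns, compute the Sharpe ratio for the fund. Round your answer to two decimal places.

-0.37

r̄ = (-1.1 + 1.6 + 4.6 + 1 − 3 − 5.6 − 2.7 − 1.9) / 8 = -0.8875%
Population std dev = √[70.8888 / 8] = 2.9768%
Sharpe = (r̄ − rf) / σ = (-0.8875 − 0.21) / 2.9768 = -1.0975 / 2.9768 = -0.3687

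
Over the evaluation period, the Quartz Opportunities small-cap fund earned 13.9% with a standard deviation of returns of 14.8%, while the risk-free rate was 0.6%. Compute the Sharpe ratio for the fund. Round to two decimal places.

Sharpe = (Rp − Rf) / σp = (13.9% − 0.6%) / 14.8% = 13.30% / 14.8% = 0.8986

0.90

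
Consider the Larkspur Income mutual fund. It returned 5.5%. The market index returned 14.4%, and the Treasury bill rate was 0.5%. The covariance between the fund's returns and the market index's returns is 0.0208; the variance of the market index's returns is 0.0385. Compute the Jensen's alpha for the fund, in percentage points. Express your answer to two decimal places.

-2.51

β = Cov / Var = 0.0208 / 0.0385 = 0.5403
E[R] = Rf + β(Rm − Rf) = 0.5% + 0.5403 × (14.4% − 0.5%) = 8.0102%
α = Rp − E[R] = 5.5% − 8.0102% = -2.5102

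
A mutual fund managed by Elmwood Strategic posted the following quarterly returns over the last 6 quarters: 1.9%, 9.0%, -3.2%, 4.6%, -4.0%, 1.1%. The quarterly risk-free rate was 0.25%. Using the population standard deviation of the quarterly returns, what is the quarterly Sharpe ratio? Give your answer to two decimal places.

0.30

Mean return r̄ = 9.40 / 6 = 1.5667%
Population std dev = √[118.4933 / 6] = 4.4440%
Sharpe = (r̄ − rf) / σ = (1.5667 − 0.25) / 4.4440 = 1.3167 / 4.4440 = 0.2963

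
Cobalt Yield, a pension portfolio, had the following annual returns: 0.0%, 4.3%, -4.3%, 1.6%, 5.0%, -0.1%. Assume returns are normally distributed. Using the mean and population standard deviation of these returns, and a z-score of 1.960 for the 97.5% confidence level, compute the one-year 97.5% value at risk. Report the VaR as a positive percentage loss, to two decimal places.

4.98

Mean return μ = 6.50 / 6 = 1.0833%
Σ(r − μ)² = (0 − 1.0833)² + (4.3 − 1.0833)² + … = 57.5083
σ = √[57.5083 / 6] = 3.0959%
VaR = −(μ − z·σ) = −(1.0833 − 1.960 × 3.0959) = −(-4.9847) = 4.9847%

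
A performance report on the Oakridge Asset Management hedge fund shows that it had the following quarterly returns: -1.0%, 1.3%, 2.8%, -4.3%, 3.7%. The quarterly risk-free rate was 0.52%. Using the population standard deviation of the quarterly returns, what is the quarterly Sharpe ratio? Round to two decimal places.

Mean return r̄ = 2.50 / 5 = 0.5000%
Σ(r − r̄)² = 41.4600; population σ = √(41.4600/5) = 2.8796%
Sharpe = (r̄ − rf) / σ = (0.5000 − 0.52) / 2.8796 = -0.0200 / 2.8796 = -0.0069

-0.01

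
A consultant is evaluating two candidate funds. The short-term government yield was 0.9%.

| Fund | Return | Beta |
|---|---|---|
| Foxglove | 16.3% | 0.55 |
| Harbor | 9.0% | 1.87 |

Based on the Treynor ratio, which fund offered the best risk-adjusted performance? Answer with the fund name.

Foxglove: Treynor = (16.3% − 0.9%) / 0.55 = 28.000
Harbor: Treynor = (9.0% − 0.9%) / 1.87 = 4.332
Highest: Foxglove (28.000).

Foxglove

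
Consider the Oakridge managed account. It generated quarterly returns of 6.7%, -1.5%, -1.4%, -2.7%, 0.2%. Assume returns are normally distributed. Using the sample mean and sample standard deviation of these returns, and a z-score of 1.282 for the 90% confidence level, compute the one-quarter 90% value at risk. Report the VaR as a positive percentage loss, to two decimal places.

4.54

Mean return r̄ = 1.30 / 5 = 0.2600%
Sample std dev = √[56.0920 / 4] = 3.7447%
VaR = −(r̄ − z·σ) = −(0.2600 − 1.282 × 3.7447) = −(-4.5407) = 4.5407%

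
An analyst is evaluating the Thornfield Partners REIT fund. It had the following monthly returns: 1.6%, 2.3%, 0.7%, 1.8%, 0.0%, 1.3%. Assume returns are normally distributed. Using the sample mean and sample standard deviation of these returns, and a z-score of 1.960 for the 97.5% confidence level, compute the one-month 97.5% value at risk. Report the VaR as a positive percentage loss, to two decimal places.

r̄ = (1.6 + 2.3 + 0.7 + 1.8 + 0 + 1.3) / 6 = 1.2833%
Σ(r − r̄)² = (1.6 − 1.2833)² + (2.3 − 1.2833)² + (0.7 − 1.2833)² + … = 3.3883
sample σ = √(3.3883 / 5) = √0.6777 = 0.8232%
VaR = −(r̄ − z·σ) = −(1.2833 − 1.960 × 0.8232) = −(-0.3302) = 0.3302%

0.33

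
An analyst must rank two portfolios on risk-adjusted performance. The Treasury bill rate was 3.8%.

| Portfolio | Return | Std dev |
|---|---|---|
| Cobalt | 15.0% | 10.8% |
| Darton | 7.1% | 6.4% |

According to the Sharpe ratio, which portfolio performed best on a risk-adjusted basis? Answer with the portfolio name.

Cobalt: Sharpe ratio = (15.0% − 3.8%) / 10.8% = 1.037
Darton: Sharpe ratio = (7.1% − 3.8%) / 6.4% = 0.516
Highest: Cobalt (1.037).

Cobalt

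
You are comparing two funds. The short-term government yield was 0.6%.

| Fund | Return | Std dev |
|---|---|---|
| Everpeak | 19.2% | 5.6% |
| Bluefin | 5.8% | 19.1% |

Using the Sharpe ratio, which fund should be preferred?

Everpeak: Sharpe ratio = (19.2% − 0.6%) / 5.6% = 3.321
Bluefin: Sharpe ratio = (5.8% − 0.6%) / 19.1% = 0.272
Highest: Everpeak (3.321).

Everpeak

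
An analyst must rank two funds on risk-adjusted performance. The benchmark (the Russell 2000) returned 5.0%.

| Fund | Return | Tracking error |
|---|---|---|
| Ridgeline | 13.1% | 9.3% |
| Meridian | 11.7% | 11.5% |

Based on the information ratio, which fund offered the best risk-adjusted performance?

Ridgeline: IR = (13.1% − 5.0%) / 9.3% = 0.871
Meridian: IR = (11.7% − 5.0%) / 11.5% = 0.583
Highest: Ridgeline (0.871).

Ridgeline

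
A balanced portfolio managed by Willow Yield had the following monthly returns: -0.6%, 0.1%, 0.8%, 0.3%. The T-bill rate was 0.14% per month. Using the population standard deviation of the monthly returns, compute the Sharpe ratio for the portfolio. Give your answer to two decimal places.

0.02

Mean return r̄ = 0.60 / 4 = 0.1500%
Population σ = √[Σ(r − r̄)² / 4] = √[1.0100 / 4] = √0.2525 = 0.5025%
Sharpe = (r̄ − rf) / σ = (0.1500 − 0.14) / 0.5025 = 0.0100 / 0.5025 = 0.0199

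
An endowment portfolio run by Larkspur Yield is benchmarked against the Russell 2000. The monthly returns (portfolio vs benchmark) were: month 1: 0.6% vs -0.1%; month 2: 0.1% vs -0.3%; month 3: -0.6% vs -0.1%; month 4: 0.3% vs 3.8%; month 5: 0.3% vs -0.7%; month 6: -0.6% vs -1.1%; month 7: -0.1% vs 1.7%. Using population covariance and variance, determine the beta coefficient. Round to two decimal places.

0.08

r̄p = 0.0000%,  r̄m = 0.4571%
Cov = Σ(rp − r̄p)(rm − r̄m) / 7 = 0.1986
Var(rm) = Σ(rm − r̄m)² / 7 = 2.5253
β = Cov / Var = 0.1986 / 2.5253 = 0.0786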